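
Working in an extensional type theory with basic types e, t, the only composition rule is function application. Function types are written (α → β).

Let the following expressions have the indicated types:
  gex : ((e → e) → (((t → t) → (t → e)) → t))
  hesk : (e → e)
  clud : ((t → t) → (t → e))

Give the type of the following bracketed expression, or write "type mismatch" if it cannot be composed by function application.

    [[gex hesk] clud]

[gex hesk]: functor gex : ((e → e) → (((t → t) → (t → e)) → t)), argument hesk : (e → e); result (((t → t) → (t → e)) → t).
[[gex hesk] clud]: functor [gex hesk] : (((t → t) → (t → e)) → t), argument clud : ((t → t) → (t → e)); result t.

t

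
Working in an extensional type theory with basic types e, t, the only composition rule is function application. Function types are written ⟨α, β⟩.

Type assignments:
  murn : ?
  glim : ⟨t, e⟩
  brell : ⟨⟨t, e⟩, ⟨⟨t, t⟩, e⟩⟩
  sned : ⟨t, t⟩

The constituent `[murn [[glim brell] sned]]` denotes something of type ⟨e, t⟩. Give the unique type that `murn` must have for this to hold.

⟨e, ⟨e, t⟩⟩

At [murn [[glim brell] sned]] (required: ⟨e, t⟩): [[glim brell] sned] is e, which is not a function with range ⟨e, t⟩; hence murn is the functor — type ⟨e, ⟨e, t⟩⟩.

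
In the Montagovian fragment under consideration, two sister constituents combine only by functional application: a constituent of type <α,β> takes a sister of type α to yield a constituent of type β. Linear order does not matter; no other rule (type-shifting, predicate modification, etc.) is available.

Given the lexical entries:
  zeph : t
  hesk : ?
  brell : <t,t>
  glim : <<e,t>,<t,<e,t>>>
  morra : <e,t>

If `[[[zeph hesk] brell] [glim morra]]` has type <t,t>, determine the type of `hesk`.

<t,<<t,t>,<<t,<e,t>>,<t,t>>>>

At [[[zeph hesk] brell] [glim morra]] (required: <t,t>): [glim morra] is <t,<e,t>>, which is not a function with range <t,t>; hence [[zeph hesk] brell] is the functor — type <<t,<e,t>>,<t,t>>.
At [[zeph hesk] brell] (required: <<t,<e,t>>,<t,t>>): brell is <t,t>, which is not a function with range <<t,<e,t>>,<t,t>>; hence [zeph hesk] is the functor — type <<t,t>,<<t,<e,t>>,<t,t>>>.
At [zeph hesk] (required: <<t,t>,<<t,<e,t>>,<t,t>>>): zeph is t, which is not a function with range <<t,t>,<<t,<e,t>>,<t,t>>>; hence hesk is the functor — type <t,<<t,t>,<<t,<e,t>>,<t,t>>>>.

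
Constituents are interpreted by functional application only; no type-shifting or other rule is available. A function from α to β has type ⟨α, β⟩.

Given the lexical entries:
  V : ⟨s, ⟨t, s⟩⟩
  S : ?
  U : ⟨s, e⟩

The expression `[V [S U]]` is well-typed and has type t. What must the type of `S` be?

⟨⟨s, e⟩, ⟨⟨s, ⟨t, s⟩⟩, t⟩⟩

[V [S U]] must have type t. The sister V has type ⟨s, ⟨t, s⟩⟩; that is not a function onto t, so [S U] must be the functor, of type ⟨⟨s, ⟨t, s⟩⟩, t⟩.
[S U] must have type ⟨⟨s, ⟨t, s⟩⟩, t⟩. The sister U has type ⟨s, e⟩; that is not a function onto ⟨⟨s, ⟨t, s⟩⟩, t⟩, so S must be the functor, of type ⟨⟨s, e⟩, ⟨⟨s, ⟨t, s⟩⟩, t⟩⟩.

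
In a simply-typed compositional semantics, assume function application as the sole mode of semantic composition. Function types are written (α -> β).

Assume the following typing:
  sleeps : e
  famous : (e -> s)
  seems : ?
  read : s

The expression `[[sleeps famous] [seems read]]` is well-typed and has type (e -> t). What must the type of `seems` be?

(s -> (s -> (e -> t)))

[[sleeps famous] [seems read]] is required to be (e -> t). [sleeps famous] : s cannot yield (e -> t) as functor, so [seems read] : (s -> (e -> t)).
[seems read] is required to be (s -> (e -> t)). read : s cannot yield (s -> (e -> t)) as functor, so seems : (s -> (s -> (e -> t))).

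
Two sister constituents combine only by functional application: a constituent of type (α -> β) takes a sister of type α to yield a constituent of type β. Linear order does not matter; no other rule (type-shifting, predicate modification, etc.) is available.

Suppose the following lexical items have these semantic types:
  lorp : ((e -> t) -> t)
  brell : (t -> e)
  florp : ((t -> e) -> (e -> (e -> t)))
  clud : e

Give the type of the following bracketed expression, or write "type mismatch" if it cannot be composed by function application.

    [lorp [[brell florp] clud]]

t

[brell florp]: functor florp : ((t -> e) -> (e -> (e -> t))), argument brell : (t -> e); result (e -> (e -> t)).
[[brell florp] clud]: functor [brell florp] : (e -> (e -> t)), argument clud : e; result (e -> t).
[lorp [[brell florp] clud]]: functor lorp : ((e -> t) -> t), argument [[brell florp] clud] : (e -> t); result t.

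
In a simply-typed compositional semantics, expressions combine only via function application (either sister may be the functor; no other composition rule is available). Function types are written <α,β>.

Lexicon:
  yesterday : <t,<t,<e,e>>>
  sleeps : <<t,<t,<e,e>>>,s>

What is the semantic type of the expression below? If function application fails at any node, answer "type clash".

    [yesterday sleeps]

[yesterday sleeps]: sleeps is <<t,<t,<e,e>>>,s>, yesterday is <t,<t,<e,e>>>; result s.

s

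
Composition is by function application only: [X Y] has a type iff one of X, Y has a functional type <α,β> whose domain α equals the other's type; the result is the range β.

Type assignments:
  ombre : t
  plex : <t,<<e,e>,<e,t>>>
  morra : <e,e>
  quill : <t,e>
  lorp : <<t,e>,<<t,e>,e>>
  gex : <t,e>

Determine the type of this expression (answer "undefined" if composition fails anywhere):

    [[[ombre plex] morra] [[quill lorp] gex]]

t

[ombre plex]: <t,<<e,e>,<e,t>>> applied to t yields <<e,e>,<e,t>>.
[[ombre plex] morra]: <<e,e>,<e,t>> applied to <e,e> yields <e,t>.
[quill lorp]: <<t,e>,<<t,e>,e>> applied to <t,e> yields <<t,e>,e>.
[[quill lorp] gex]: <<t,e>,e> applied to <t,e> yields e.
[[[ombre plex] morra] [[quill lorp] gex]]: <e,t> applied to e yields t.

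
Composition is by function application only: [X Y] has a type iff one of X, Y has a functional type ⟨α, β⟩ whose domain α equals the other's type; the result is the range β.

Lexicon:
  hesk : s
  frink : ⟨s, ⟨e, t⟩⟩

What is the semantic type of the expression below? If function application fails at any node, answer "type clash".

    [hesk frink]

⟨e, t⟩

[hesk frink]: ⟨s, ⟨e, t⟩⟩ applied to s yields ⟨e, t⟩.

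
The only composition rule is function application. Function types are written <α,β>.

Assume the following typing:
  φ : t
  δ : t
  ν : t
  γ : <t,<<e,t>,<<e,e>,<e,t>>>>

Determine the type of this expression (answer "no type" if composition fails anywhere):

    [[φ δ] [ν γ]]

no type

[φ δ]: t and t cannot combine by function application — type clash.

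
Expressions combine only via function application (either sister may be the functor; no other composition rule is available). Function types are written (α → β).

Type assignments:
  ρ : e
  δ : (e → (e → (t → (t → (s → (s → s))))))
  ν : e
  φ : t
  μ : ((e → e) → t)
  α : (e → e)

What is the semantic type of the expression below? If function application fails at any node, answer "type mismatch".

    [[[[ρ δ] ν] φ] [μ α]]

(s → (s → s))

[ρ δ]: functor δ : (e → (e → (t → (t → (s → (s → s)))))), argument ρ : e; result (e → (t → (t → (s → (s → s))))).
[[ρ δ] ν]: functor [ρ δ] : (e → (t → (t → (s → (s → s))))), argument ν : e; result (t → (t → (s → (s → s)))).
[[[ρ δ] ν] φ]: functor [[ρ δ] ν] : (t → (t → (s → (s → s)))), argument φ : t; result (t → (s → (s → s))).
[μ α]: functor μ : ((e → e) → t), argument α : (e → e); result t.
[[[[ρ δ] ν] φ] [μ α]]: functor [[[ρ δ] ν] φ] : (t → (s → (s → s))), argument [μ α] : t; result (s → (s → s)).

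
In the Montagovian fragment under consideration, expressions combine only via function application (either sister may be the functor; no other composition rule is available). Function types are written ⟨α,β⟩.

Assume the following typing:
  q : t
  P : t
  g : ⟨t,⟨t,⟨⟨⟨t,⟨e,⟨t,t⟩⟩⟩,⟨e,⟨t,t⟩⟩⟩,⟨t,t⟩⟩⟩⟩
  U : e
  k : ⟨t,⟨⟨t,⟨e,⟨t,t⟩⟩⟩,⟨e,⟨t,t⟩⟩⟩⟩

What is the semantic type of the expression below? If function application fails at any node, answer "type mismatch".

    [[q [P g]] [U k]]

[P g] — g of type ⟨t,⟨t,⟨⟨⟨t,⟨e,⟨t,t⟩⟩⟩,⟨e,⟨t,t⟩⟩⟩,⟨t,t⟩⟩⟩⟩ combines with P of type t: type ⟨t,⟨⟨⟨t,⟨e,⟨t,t⟩⟩⟩,⟨e,⟨t,t⟩⟩⟩,⟨t,t⟩⟩⟩.
[q [P g]] — [P g] of type ⟨t,⟨⟨⟨t,⟨e,⟨t,t⟩⟩⟩,⟨e,⟨t,t⟩⟩⟩,⟨t,t⟩⟩⟩ combines with q of type t: type ⟨⟨⟨t,⟨e,⟨t,t⟩⟩⟩,⟨e,⟨t,t⟩⟩⟩,⟨t,t⟩⟩.
[U k]: e with ⟨t,⟨⟨t,⟨e,⟨t,t⟩⟩⟩,⟨e,⟨t,t⟩⟩⟩⟩ — neither is a function whose domain matches the other; composition fails here.

type mismatch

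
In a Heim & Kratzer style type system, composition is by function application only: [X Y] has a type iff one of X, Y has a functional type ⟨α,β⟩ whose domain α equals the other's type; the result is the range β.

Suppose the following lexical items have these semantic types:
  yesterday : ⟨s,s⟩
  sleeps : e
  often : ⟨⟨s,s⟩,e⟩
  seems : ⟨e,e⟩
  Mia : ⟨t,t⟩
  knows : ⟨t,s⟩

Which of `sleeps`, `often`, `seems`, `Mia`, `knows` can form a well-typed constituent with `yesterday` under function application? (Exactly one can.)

often

sleeps : e — no; yesterday wants s, and sleeps wants nothing (atomic).
often — combines: often : ⟨⟨s,s⟩,e⟩ takes yesterday : ⟨s,s⟩ as argument, giving e.
seems : ⟨e,e⟩ — no; yesterday wants s, and seems wants e.
Mia : ⟨t,t⟩ — no; yesterday wants s, and Mia wants t.
knows : ⟨t,s⟩ — no; yesterday wants s, and knows wants t.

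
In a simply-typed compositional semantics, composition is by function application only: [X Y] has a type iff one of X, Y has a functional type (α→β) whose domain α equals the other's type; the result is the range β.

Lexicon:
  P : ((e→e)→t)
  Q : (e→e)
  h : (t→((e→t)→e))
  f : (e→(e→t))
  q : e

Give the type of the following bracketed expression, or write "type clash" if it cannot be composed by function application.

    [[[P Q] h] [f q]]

[P Q]: ((e→e)→t) applied to (e→e) yields t.
[[P Q] h]: (t→((e→t)→e)) applied to t yields ((e→t)→e).
[f q]: (e→(e→t)) applied to e yields (e→t).
[[[P Q] h] [f q]]: ((e→t)→e) applied to (e→t) yields e.

e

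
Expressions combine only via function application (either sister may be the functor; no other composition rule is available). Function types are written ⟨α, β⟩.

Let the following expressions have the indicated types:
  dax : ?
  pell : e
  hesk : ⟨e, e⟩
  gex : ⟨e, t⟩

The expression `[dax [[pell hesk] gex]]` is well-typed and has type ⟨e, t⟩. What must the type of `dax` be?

[dax [[pell hesk] gex]] is required to be ⟨e, t⟩. [[pell hesk] gex] : t cannot yield ⟨e, t⟩ as functor, so dax : ⟨t, ⟨e, t⟩⟩.

⟨t, ⟨e, t⟩⟩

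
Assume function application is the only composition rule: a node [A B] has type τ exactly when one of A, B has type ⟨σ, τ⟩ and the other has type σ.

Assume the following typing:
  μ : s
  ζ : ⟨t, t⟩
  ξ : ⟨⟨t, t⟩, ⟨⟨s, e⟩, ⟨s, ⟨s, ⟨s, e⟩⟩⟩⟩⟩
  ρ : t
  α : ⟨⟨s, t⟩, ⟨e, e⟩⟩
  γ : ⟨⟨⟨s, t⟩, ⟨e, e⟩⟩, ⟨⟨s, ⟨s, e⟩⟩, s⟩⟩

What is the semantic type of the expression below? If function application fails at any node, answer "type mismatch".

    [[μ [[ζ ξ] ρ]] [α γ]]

[ζ ξ]: ⟨⟨t, t⟩, ⟨⟨s, e⟩, ⟨s, ⟨s, ⟨s, e⟩⟩⟩⟩⟩ applied to ⟨t, t⟩ yields ⟨⟨s, e⟩, ⟨s, ⟨s, ⟨s, e⟩⟩⟩⟩.
[[ζ ξ] ρ]: ⟨⟨s, e⟩, ⟨s, ⟨s, ⟨s, e⟩⟩⟩⟩ and t cannot combine by function application — type clash.

type mismatch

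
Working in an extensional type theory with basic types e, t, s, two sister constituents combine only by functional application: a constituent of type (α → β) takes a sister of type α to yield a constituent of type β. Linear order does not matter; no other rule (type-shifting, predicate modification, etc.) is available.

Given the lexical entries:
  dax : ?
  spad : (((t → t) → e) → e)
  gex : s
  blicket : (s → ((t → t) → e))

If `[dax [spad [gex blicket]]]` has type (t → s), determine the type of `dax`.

(e → (t → s))

At [dax [spad [gex blicket]]] (required: (t → s)): [spad [gex blicket]] is e, which is not a function with range (t → s); hence dax is the functor — type (e → (t → s)).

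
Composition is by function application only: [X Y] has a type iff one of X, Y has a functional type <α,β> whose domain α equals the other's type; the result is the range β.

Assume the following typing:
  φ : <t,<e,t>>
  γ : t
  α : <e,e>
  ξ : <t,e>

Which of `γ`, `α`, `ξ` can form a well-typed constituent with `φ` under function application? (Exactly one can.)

γ — combines: φ : <t,<e,t>> takes γ : t as argument, giving <e,t>.
α : <e,e> — no; φ wants t, and α wants e.
ξ : <t,e> — no; φ wants t, and ξ wants t.

γ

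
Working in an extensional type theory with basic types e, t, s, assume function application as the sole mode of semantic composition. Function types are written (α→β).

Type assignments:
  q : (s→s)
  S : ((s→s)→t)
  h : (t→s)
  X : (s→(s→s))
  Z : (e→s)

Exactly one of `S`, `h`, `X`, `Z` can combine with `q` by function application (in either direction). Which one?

S — combines: S : ((s→s)→t) takes q : (s→s) as argument, giving t.
h : (t→s) — no; q wants s, and h wants t.
X : (s→(s→s)) — no; q wants s, and X wants s.
Z : (e→s) — no; q wants s, and Z wants e.

S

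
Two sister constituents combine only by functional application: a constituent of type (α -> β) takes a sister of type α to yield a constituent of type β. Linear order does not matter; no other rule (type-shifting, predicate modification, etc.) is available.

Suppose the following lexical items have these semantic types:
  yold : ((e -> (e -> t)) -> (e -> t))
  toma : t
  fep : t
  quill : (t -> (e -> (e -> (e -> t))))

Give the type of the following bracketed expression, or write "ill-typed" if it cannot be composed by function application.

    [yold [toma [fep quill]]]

ill-typed

[fep quill]: functor quill : (t -> (e -> (e -> (e -> t)))), argument fep : t; result (e -> (e -> (e -> t))).
[toma [fep quill]]: t and (e -> (e -> (e -> t))) cannot combine by function application — type clash.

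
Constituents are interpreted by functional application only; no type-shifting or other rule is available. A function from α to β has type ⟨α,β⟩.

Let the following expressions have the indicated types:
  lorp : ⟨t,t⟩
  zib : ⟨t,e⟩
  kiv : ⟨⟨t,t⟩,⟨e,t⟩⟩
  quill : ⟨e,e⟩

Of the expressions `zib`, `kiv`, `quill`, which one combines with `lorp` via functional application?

zib : ⟨t,e⟩ — neither side's domain matches the other.
kiv — combines: kiv : ⟨⟨t,t⟩,⟨e,t⟩⟩ takes lorp : ⟨t,t⟩ as argument, giving ⟨e,t⟩.
quill : ⟨e,e⟩ — neither side's domain matches the other.

kiv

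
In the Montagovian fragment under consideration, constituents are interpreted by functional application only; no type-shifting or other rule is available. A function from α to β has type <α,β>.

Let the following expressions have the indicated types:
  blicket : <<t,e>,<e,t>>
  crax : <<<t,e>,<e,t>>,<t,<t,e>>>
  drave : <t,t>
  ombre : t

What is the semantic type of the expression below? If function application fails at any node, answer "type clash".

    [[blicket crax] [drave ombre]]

<t,e>

[blicket crax]: <<<t,e>,<e,t>>,<t,<t,e>>> applied to <<t,e>,<e,t>> yields <t,<t,e>>.
[drave ombre]: <t,t> applied to t yields t.
[[blicket crax] [drave ombre]]: <t,<t,e>> applied to t yields <t,e>.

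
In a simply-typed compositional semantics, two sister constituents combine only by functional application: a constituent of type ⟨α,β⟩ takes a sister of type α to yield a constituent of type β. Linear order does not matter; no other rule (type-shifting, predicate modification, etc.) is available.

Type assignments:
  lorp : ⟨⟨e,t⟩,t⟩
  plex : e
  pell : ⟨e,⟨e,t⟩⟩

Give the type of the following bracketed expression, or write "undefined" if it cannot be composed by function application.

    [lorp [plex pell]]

[plex pell] — pell of type ⟨e,⟨e,t⟩⟩ combines with plex of type e: type ⟨e,t⟩.
[lorp [plex pell]] — lorp of type ⟨⟨e,t⟩,t⟩ combines with [plex pell] of type ⟨e,t⟩: type t.

t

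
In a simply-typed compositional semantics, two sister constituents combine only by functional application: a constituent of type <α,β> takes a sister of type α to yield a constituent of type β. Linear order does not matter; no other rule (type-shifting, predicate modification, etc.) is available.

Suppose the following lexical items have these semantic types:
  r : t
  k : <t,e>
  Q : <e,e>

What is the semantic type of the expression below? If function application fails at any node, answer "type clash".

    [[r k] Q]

e

[r k]: functor k : <t,e>, argument r : t; result e.
[[r k] Q]: functor Q : <e,e>, argument [r k] : e; result e.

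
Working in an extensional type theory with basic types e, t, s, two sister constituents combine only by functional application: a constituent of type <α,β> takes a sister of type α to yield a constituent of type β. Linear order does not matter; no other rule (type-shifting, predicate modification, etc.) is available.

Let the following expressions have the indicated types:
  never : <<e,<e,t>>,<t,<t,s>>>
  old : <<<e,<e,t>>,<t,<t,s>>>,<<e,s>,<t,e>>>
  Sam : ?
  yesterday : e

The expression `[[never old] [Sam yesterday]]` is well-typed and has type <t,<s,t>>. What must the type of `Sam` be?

[[never old] [Sam yesterday]] is required to be <t,<s,t>>. [never old] : <<e,s>,<t,e>> cannot yield <t,<s,t>> as functor, so [Sam yesterday] : <<<e,s>,<t,e>>,<t,<s,t>>>.
[Sam yesterday] is required to be <<<e,s>,<t,e>>,<t,<s,t>>>. yesterday : e cannot yield <<<e,s>,<t,e>>,<t,<s,t>>> as functor, so Sam : <e,<<<e,s>,<t,e>>,<t,<s,t>>>>.

<e,<<<e,s>,<t,e>>,<t,<s,t>>>>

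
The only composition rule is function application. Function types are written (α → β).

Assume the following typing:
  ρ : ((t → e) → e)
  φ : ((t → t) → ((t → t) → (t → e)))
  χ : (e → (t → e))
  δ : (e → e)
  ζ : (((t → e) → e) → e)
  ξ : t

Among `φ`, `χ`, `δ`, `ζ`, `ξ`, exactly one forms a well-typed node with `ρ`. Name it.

φ : ((t → t) → ((t → t) → (t → e))) — ρ needs (t → e); φ needs (t → t); neither fits.
χ : (e → (t → e)) — ρ needs (t → e); χ needs e; neither fits.
δ : (e → e) — ρ needs (t → e); δ needs e; neither fits.
ζ — combines: ζ : (((t → e) → e) → e) takes ρ : ((t → e) → e) as argument, giving e.
ξ : t — ρ needs (t → e); ξ needs nothing (atomic); neither fits.

ζ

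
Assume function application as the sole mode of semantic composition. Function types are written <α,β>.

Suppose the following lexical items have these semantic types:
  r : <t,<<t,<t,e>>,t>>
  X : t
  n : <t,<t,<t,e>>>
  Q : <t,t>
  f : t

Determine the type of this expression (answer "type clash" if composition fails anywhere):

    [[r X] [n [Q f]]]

[r X] — r of type <t,<<t,<t,e>>,t>> combines with X of type t: type <<t,<t,e>>,t>.
[Q f] — Q of type <t,t> combines with f of type t: type t.
[n [Q f]] — n of type <t,<t,<t,e>>> combines with [Q f] of type t: type <t,<t,e>>.
[[r X] [n [Q f]]] — [r X] of type <<t,<t,e>>,t> combines with [n [Q f]] of type <t,<t,e>>: type t.

t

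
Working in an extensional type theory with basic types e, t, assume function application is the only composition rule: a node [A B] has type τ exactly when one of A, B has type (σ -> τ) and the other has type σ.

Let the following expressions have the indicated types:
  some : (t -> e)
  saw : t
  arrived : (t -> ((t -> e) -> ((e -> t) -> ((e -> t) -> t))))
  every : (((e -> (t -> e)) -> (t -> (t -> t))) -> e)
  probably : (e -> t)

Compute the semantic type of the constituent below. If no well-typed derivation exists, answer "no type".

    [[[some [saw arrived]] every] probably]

no type

[saw arrived]: arrived is (t -> ((t -> e) -> ((e -> t) -> ((e -> t) -> t)))), saw is t; result ((t -> e) -> ((e -> t) -> ((e -> t) -> t))).
[some [saw arrived]]: [saw arrived] is ((t -> e) -> ((e -> t) -> ((e -> t) -> t))), some is (t -> e); result ((e -> t) -> ((e -> t) -> t)).
[[some [saw arrived]] every]: ((e -> t) -> ((e -> t) -> t)) and (((e -> (t -> e)) -> (t -> (t -> t))) -> e) cannot combine by function application — type clash.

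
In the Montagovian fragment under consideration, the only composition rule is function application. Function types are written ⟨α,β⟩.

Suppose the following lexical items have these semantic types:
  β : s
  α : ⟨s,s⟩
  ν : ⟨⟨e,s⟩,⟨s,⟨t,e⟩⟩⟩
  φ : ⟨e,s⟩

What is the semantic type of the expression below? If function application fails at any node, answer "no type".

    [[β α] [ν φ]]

[β α] — α of type ⟨s,s⟩ combines with β of type s: type s.
[ν φ] — ν of type ⟨⟨e,s⟩,⟨s,⟨t,e⟩⟩⟩ combines with φ of type ⟨e,s⟩: type ⟨s,⟨t,e⟩⟩.
[[β α] [ν φ]] — [ν φ] of type ⟨s,⟨t,e⟩⟩ combines with [β α] of type s: type ⟨t,e⟩.

⟨t,e⟩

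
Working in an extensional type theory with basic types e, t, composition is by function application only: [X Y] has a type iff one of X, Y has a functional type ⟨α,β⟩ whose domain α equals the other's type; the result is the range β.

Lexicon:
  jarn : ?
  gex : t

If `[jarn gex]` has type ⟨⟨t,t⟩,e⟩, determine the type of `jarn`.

[jarn gex] is required to be ⟨⟨t,t⟩,e⟩. gex : t cannot yield ⟨⟨t,t⟩,e⟩ as functor, so jarn : ⟨t,⟨⟨t,t⟩,e⟩⟩.

⟨t,⟨⟨t,t⟩,e⟩⟩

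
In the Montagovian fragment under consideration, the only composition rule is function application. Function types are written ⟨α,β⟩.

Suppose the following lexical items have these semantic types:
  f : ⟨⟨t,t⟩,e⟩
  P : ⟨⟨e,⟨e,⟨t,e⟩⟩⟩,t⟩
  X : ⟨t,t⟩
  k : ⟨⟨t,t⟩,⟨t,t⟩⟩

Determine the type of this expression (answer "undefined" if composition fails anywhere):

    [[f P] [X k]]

undefined

[f P]: ⟨⟨t,t⟩,e⟩ and ⟨⟨e,⟨e,⟨t,e⟩⟩⟩,t⟩ cannot combine by function application — type clash.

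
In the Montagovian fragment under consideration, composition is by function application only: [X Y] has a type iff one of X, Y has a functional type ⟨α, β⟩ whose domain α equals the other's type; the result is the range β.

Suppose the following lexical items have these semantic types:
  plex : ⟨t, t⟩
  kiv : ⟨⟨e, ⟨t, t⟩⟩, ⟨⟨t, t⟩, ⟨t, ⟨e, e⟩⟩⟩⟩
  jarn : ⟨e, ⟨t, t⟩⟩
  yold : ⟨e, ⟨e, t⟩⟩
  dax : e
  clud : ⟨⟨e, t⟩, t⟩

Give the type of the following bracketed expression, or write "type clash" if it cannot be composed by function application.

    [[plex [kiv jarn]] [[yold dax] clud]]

⟨e, e⟩

[kiv jarn]: kiv is ⟨⟨e, ⟨t, t⟩⟩, ⟨⟨t, t⟩, ⟨t, ⟨e, e⟩⟩⟩⟩, jarn is ⟨e, ⟨t, t⟩⟩; result ⟨⟨t, t⟩, ⟨t, ⟨e, e⟩⟩⟩.
[plex [kiv jarn]]: [kiv jarn] is ⟨⟨t, t⟩, ⟨t, ⟨e, e⟩⟩⟩, plex is ⟨t, t⟩; result ⟨t, ⟨e, e⟩⟩.
[yold dax]: yold is ⟨e, ⟨e, t⟩⟩, dax is e; result ⟨e, t⟩.
[[yold dax] clud]: clud is ⟨⟨e, t⟩, t⟩, [yold dax] is ⟨e, t⟩; result t.
[[plex [kiv jarn]] [[yold dax] clud]]: [plex [kiv jarn]] is ⟨t, ⟨e, e⟩⟩, [[yold dax] clud] is t; result ⟨e, e⟩.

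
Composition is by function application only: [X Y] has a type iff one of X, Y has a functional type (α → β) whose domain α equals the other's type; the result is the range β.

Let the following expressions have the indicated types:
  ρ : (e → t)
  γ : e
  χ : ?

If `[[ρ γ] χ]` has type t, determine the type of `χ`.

(t → t)

[[ρ γ] χ] must have type t. The sister [ρ γ] has type t; that is not a function onto t, so χ must be the functor, of type (t → t).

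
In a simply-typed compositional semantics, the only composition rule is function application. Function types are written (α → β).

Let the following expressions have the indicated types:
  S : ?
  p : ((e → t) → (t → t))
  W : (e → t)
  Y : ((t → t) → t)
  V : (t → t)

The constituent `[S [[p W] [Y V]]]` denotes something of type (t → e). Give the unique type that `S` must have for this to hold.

For [S [[p W] [Y V]]] to have type (t → e) with [[p W] [Y V]] of type t, S must be the function: S : (t → (t → e)).

(t → (t → e))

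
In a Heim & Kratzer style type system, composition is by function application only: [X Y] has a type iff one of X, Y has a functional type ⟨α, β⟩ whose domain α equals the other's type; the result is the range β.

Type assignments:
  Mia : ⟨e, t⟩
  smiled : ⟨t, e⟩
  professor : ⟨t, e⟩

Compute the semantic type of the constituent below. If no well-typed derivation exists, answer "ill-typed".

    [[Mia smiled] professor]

ill-typed

[Mia smiled]: ⟨e, t⟩ and ⟨t, e⟩ cannot combine by function application — type clash.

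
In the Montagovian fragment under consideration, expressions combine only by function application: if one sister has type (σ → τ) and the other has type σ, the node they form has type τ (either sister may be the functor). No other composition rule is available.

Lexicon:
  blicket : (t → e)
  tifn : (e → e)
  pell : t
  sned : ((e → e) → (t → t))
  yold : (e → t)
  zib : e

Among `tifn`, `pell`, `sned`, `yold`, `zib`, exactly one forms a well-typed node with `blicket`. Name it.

pell

tifn : (e → e) — does not combine with blicket.
pell — combines: blicket : (t → e) takes pell : t as argument, giving e.
sned : ((e → e) → (t → t)) — does not combine with blicket.
yold : (e → t) — does not combine with blicket.
zib : e — does not combine with blicket.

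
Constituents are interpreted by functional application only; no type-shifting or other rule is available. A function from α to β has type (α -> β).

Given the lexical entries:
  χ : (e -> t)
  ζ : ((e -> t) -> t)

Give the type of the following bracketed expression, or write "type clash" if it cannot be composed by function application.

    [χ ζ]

[χ ζ] — ζ of type ((e -> t) -> t) combines with χ of type (e -> t): type t.

t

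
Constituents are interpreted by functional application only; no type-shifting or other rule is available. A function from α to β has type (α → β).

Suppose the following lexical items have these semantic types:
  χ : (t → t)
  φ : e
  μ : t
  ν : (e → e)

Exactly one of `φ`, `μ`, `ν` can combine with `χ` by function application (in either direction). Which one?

μ

φ : e — neither side's domain matches the other.
μ — combines: χ : (t → t) takes μ : t as argument, giving t.
ν : (e → e) — neither side's domain matches the other.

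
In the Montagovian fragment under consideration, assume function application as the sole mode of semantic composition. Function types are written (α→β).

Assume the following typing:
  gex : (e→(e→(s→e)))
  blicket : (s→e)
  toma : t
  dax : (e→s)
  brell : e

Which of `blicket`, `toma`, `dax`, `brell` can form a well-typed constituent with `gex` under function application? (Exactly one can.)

brell

blicket : (s→e) — neither side's domain matches the other.
toma : t — neither side's domain matches the other.
dax : (e→s) — neither side's domain matches the other.
brell — combines: gex : (e→(e→(s→e))) takes brell : e as argument, giving (e→(s→e)).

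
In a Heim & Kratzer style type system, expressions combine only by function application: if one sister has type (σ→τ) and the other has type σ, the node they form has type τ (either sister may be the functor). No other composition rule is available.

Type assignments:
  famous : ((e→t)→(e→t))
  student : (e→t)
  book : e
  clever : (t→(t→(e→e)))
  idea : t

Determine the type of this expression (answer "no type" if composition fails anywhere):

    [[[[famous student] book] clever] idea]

[famous student] — famous of type ((e→t)→(e→t)) combines with student of type (e→t): type (e→t).
[[famous student] book] — [famous student] of type (e→t) combines with book of type e: type t.
[[[famous student] book] clever] — clever of type (t→(t→(e→e))) combines with [[famous student] book] of type t: type (t→(e→e)).
[[[[famous student] book] clever] idea] — [[[famous student] book] clever] of type (t→(e→e)) combines with idea of type t: type (e→e).

(e→e)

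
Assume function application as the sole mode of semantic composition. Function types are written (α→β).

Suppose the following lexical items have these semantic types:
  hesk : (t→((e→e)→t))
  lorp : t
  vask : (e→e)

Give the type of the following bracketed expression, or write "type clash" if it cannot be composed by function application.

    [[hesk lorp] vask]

[hesk lorp]: functor hesk : (t→((e→e)→t)), argument lorp : t; result ((e→e)→t).
[[hesk lorp] vask]: functor [hesk lorp] : ((e→e)→t), argument vask : (e→e); result t.

t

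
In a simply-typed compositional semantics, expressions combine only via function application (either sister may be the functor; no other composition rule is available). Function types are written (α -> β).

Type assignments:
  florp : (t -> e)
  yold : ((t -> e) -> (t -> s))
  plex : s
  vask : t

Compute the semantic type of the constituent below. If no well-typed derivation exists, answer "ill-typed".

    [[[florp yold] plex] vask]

ill-typed

At [florp yold], yold : ((t -> e) -> (t -> s)) takes florp : (t -> e), giving (t -> s).
[[florp yold] plex]: (t -> s) with s — neither is a function whose domain matches the other; composition fails here.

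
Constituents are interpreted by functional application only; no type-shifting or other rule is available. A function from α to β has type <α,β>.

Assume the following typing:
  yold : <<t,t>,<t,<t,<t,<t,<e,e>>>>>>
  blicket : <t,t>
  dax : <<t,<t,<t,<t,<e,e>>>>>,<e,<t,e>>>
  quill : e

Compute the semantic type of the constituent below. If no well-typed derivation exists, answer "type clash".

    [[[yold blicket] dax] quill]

<t,e>

[yold blicket] — yold of type <<t,t>,<t,<t,<t,<t,<e,e>>>>>> combines with blicket of type <t,t>: type <t,<t,<t,<t,<e,e>>>>>.
[[yold blicket] dax] — dax of type <<t,<t,<t,<t,<e,e>>>>>,<e,<t,e>>> combines with [yold blicket] of type <t,<t,<t,<t,<e,e>>>>>: type <e,<t,e>>.
[[[yold blicket] dax] quill] — [[yold blicket] dax] of type <e,<t,e>> combines with quill of type e: type <t,e>.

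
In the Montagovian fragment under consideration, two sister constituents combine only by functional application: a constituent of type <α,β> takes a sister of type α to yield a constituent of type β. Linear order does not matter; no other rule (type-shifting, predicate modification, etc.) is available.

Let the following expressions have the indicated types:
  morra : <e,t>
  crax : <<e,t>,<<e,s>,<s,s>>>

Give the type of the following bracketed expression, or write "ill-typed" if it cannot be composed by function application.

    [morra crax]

At [morra crax], crax : <<e,t>,<<e,s>,<s,s>>> takes morra : <e,t>, giving <<e,s>,<s,s>>.

<<e,s>,<s,s>>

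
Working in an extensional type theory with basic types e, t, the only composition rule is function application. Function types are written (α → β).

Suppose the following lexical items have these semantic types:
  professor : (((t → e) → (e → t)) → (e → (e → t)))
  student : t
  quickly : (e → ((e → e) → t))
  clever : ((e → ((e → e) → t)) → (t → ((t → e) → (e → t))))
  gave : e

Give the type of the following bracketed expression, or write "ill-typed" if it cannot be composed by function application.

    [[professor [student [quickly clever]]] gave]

[quickly clever]: clever is ((e → ((e → e) → t)) → (t → ((t → e) → (e → t)))), quickly is (e → ((e → e) → t)); result (t → ((t → e) → (e → t))).
[student [quickly clever]]: [quickly clever] is (t → ((t → e) → (e → t))), student is t; result ((t → e) → (e → t)).
[professor [student [quickly clever]]]: professor is (((t → e) → (e → t)) → (e → (e → t))), [student [quickly clever]] is ((t → e) → (e → t)); result (e → (e → t)).
[[professor [student [quickly clever]]] gave]: [professor [student [quickly clever]]] is (e → (e → t)), gave is e; result (e → t).

(e → t)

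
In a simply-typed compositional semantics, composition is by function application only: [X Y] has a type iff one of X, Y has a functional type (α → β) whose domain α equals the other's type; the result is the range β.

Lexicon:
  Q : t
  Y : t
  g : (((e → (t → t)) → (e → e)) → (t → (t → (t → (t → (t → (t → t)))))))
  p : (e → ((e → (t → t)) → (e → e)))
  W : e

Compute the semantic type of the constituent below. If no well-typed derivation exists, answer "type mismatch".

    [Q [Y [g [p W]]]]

(t → (t → (t → (t → t))))

[p W]: functor p : (e → ((e → (t → t)) → (e → e))), argument W : e; result ((e → (t → t)) → (e → e)).
[g [p W]]: functor g : (((e → (t → t)) → (e → e)) → (t → (t → (t → (t → (t → (t → t))))))), argument [p W] : ((e → (t → t)) → (e → e)); result (t → (t → (t → (t → (t → (t → t)))))).
[Y [g [p W]]]: functor [g [p W]] : (t → (t → (t → (t → (t → (t → t)))))), argument Y : t; result (t → (t → (t → (t → (t → t))))).
[Q [Y [g [p W]]]]: functor [Y [g [p W]]] : (t → (t → (t → (t → (t → t))))), argument Q : t; result (t → (t → (t → (t → t)))).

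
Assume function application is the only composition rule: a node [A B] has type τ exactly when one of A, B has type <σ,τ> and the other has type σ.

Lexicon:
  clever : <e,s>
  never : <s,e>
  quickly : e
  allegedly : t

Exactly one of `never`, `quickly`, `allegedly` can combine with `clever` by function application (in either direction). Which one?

quickly

never : <s,e> — does not combine with clever.
quickly — combines: clever : <e,s> takes quickly : e as argument, giving s.
allegedly : t — does not combine with clever.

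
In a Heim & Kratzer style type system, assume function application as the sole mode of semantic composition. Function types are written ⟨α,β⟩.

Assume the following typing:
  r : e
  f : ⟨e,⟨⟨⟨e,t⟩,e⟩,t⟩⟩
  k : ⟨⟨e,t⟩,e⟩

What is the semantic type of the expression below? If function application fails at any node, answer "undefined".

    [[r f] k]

[r f]: f is ⟨e,⟨⟨⟨e,t⟩,e⟩,t⟩⟩, r is e; result ⟨⟨⟨e,t⟩,e⟩,t⟩.
[[r f] k]: [r f] is ⟨⟨⟨e,t⟩,e⟩,t⟩, k is ⟨⟨e,t⟩,e⟩; result t.

t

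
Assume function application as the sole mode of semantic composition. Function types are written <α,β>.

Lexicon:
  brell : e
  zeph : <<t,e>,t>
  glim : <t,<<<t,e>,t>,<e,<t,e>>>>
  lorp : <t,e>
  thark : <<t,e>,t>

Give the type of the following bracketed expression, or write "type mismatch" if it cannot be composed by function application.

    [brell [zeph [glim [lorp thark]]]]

[lorp thark]: <<t,e>,t> applied to <t,e> yields t.
[glim [lorp thark]]: <t,<<<t,e>,t>,<e,<t,e>>>> applied to t yields <<<t,e>,t>,<e,<t,e>>>.
[zeph [glim [lorp thark]]]: <<<t,e>,t>,<e,<t,e>>> applied to <<t,e>,t> yields <e,<t,e>>.
[brell [zeph [glim [lorp thark]]]]: <e,<t,e>> applied to e yields <t,e>.

<t,e>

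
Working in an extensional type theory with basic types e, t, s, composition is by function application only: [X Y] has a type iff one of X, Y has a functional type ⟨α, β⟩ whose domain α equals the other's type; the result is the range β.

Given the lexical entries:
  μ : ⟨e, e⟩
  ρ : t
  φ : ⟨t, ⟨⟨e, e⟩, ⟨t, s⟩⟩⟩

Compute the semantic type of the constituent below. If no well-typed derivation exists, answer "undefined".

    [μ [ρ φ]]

[ρ φ] — φ of type ⟨t, ⟨⟨e, e⟩, ⟨t, s⟩⟩⟩ combines with ρ of type t: type ⟨⟨e, e⟩, ⟨t, s⟩⟩.
[μ [ρ φ]] — [ρ φ] of type ⟨⟨e, e⟩, ⟨t, s⟩⟩ combines with μ of type ⟨e, e⟩: type ⟨t, s⟩.

⟨t, s⟩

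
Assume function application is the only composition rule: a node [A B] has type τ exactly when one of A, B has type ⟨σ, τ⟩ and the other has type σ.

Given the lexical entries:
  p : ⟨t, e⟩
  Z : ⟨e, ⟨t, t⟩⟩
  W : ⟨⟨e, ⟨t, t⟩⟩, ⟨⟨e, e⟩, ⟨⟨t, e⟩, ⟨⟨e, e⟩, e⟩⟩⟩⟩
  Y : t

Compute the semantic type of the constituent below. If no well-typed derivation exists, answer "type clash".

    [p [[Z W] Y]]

[Z W]: functor W : ⟨⟨e, ⟨t, t⟩⟩, ⟨⟨e, e⟩, ⟨⟨t, e⟩, ⟨⟨e, e⟩, e⟩⟩⟩⟩, argument Z : ⟨e, ⟨t, t⟩⟩; result ⟨⟨e, e⟩, ⟨⟨t, e⟩, ⟨⟨e, e⟩, e⟩⟩⟩.
At [[Z W] Y]: neither ⟨⟨e, e⟩, ⟨⟨t, e⟩, ⟨⟨e, e⟩, e⟩⟩⟩ nor t can take the other as argument; the node is ill-typed.

type clash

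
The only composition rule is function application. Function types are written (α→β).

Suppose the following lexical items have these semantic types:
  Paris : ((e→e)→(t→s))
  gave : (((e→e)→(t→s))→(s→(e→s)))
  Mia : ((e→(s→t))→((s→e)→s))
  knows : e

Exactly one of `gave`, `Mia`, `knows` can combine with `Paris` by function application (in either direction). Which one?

gave — combines: gave : (((e→e)→(t→s))→(s→(e→s))) takes Paris : ((e→e)→(t→s)) as argument, giving (s→(e→s)).
Mia : ((e→(s→t))→((s→e)→s)) — Paris needs (e→e); Mia needs (e→(s→t)); neither fits.
knows : e — Paris needs (e→e); knows needs nothing (atomic); neither fits.

gave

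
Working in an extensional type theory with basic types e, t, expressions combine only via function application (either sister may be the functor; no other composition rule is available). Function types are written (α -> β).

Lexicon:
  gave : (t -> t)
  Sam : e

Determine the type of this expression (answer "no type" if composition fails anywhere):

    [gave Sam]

no type

At [gave Sam]: neither (t -> t) nor e can take the other as argument; the node is ill-typed.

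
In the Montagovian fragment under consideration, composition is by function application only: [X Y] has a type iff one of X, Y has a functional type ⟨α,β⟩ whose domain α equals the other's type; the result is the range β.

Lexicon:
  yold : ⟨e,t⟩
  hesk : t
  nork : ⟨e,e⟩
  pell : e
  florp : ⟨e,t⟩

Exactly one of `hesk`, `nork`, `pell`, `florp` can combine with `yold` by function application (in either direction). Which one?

pell

hesk : t — no; yold wants e, and hesk wants nothing (atomic).
nork : ⟨e,e⟩ — no; yold wants e, and nork wants e.
pell — combines: yold : ⟨e,t⟩ takes pell : e as argument, giving t.
florp : ⟨e,t⟩ — no; yold wants e, and florp wants e.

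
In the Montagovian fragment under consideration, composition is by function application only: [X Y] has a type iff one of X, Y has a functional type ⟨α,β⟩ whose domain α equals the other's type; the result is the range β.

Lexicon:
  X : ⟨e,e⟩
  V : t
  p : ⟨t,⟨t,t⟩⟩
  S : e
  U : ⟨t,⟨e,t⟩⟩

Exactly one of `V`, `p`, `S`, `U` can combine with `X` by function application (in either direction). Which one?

V : t — no; X wants e, and V wants nothing (atomic).
p : ⟨t,⟨t,t⟩⟩ — no; X wants e, and p wants t.
S — combines: X : ⟨e,e⟩ takes S : e as argument, giving e.
U : ⟨t,⟨e,t⟩⟩ — no; X wants e, and U wants t.

S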